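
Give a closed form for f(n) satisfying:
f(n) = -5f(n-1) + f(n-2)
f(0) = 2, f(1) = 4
Characteristic equation: x² + 5x - 1 = 0.
Discriminant Δ = (-5)² + 4·(1) = 29.
Roots r₁,₂ = (-5 ± √29)/2, so r₁ = - \frac{5}{2} + \frac{\sqrt{29}}{2}, r₂ = - \frac{\sqrt{29}}{2} - \frac{5}{2}.
General solution: f(n) = A·r₁^n + B·r₂^n.
From the initial conditions, A + B = 2 and r₁A + r₂B = 4.
Since r₁ - r₂ = √29: A = (4 - (2)r₂)/√29 = 1 + \frac{9 \sqrt{29}}{29}, and B = 2 - A = 1 - \frac{9 \sqrt{29}}{29}.
So f(n) = \left(1 + \frac{9 \sqrt{29}}{29}\right)\left(- \frac{5}{2} + \frac{\sqrt{29}}{2}\right)^n + \left(1 - \frac{9 \sqrt{29}}{29}\right)\left(- \frac{\sqrt{29}}{2} - \frac{5}{2}\right)^n.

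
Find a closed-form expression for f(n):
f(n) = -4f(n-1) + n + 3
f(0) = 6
First-order linear with linear forcing.
Homogeneous solution: f_h(n) = A·(-4)^n.
Try particular f_p(n) = pn + q. Substituting:
  pn + q = -4(p(n-1) + q) + n + 3.
Matching the n-coefficient: p = -4p + 1 ⇒ p = \frac{1}{5}.
Matching constants: q = 4p - 4q + 3 ⇒ q = \frac{19}{25}.
General: f(n) = A·(-4)^n + \frac{n}{5} + \frac{19}{25}.
Apply f(0) = 6: A + \frac{19}{25} = 6 ⇒ A = \frac{131}{25}.
So f(n) = \frac{131 \left(-4\right)^{n}}{25} + \frac{n}{5} + \frac{19}{25}.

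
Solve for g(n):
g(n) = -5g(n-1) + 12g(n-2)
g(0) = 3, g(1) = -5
Characteristic equation: x² + 5x - 12 = 0.
Discriminant Δ = (-5)² + 4·(12) = 73.
Roots r₁,₂ = (-5 ± √73)/2, so r₁ = - \frac{5}{2} + \frac{\sqrt{73}}{2}, r₂ = - \frac{\sqrt{73}}{2} - \frac{5}{2}.
General solution: g(n) = A·r₁^n + B·r₂^n.
From the initial conditions, A + B = 3 and r₁A + r₂B = -5.
Since r₁ - r₂ = √73: A = (-5 - (3)r₂)/√73 = \frac{5 \sqrt{73}}{146} + \frac{3}{2}, and B = 3 - A = \frac{3}{2} - \frac{5 \sqrt{73}}{146}.
So g(n) = \left(\frac{5 \sqrt{73}}{146} + \frac{3}{2}\right)\left(- \frac{5}{2} + \frac{\sqrt{73}}{2}\right)^n + \left(\frac{3}{2} - \frac{5 \sqrt{73}}{146}\right)\left(- \frac{\sqrt{73}}{2} - \frac{5}{2}\right)^n.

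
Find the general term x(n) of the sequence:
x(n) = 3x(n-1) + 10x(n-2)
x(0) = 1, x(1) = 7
Characteristic equation: x² - 3x - 10 = 0, which factors as (x - (5))(x - (-2)) = 0.
Roots r₁ = 5, r₂ = -2 (distinct).
General solution: x(n) = A·(5)^n + B·(-2)^n.
From x(0) = 1: A + B = 1.
From x(1) = 7: 5A - 2B = 7.
Solving: A = \frac{9}{7}, B = - \frac{2}{7}.
So x(n) = - \frac{2 \left(-2\right)^{n}}{7} + \frac{9 \cdot 5^{n}}{7}.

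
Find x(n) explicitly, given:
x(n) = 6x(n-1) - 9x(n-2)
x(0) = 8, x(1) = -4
Characteristic equation: x² - 6x + 9 = 0, which is (x - (3))².
Repeated root r = 3.
General solution: x(n) = (A + Bn)·(3)^n.
From x(0) = 8: A = 8.
From x(1) = -4: (A + B)·(3) = -4 ⇒ B = - \frac{28}{3}.
So x(n) = \left(8 - \frac{28 n}{3}\right) \cdot (3)^n.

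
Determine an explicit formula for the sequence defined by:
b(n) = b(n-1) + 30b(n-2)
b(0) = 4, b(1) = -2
Characteristic equation: x² - x - 30 = 0, which factors as (x - (6))(x - (-5)) = 0.
Roots r₁ = 6, r₂ = -5 (distinct).
General solution: b(n) = A·(6)^n + B·(-5)^n.
From b(0) = 4: A + B = 4.
From b(1) = -2: 6A - 5B = -2.
Solving: A = \frac{18}{11}, B = \frac{26}{11}.
So b(n) = \frac{26 \left(-5\right)^{n}}{11} + \frac{18 \cdot 6^{n}}{11}.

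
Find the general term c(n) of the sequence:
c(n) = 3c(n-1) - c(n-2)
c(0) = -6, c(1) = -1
Characteristic equation: x² - 3x + 1 = 0.
Discriminant Δ = (3)² + 4·(-1) = 5.
Roots r₁,₂ = (3 ± √5)/2, so r₁ = \frac{\sqrt{5}}{2} + \frac{3}{2}, r₂ = \frac{3}{2} - \frac{\sqrt{5}}{2}.
General solution: c(n) = A·r₁^n + B·r₂^n.
From the initial conditions, A + B = -6 and r₁A + r₂B = -1.
Since r₁ - r₂ = √5: A = (-1 - (-6)r₂)/√5 = -3 + \frac{8 \sqrt{5}}{5}, and B = -6 - A = - \frac{8 \sqrt{5}}{5} - 3.
So c(n) = \left(-3 + \frac{8 \sqrt{5}}{5}\right)\left(\frac{\sqrt{5}}{2} + \frac{3}{2}\right)^n + \left(- \frac{8 \sqrt{5}}{5} - 3\right)\left(\frac{3}{2} - \frac{\sqrt{5}}{2}\right)^n.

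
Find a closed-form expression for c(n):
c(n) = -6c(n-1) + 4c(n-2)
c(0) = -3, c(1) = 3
Characteristic equation: x² + 6x - 4 = 0.
Discriminant Δ = (-6)² + 4·(4) = 52.
Roots r₁,₂ = (-6 ± √52)/2, so r₁ = -3 + \sqrt{13}, r₂ = - \sqrt{13} - 3.
General solution: c(n) = A·r₁^n + B·r₂^n.
From the initial conditions, A + B = -3 and r₁A + r₂B = 3.
Since r₁ - r₂ = √52: A = (3 - (-3)r₂)/√52 = - \frac{3}{2} - \frac{3 \sqrt{13}}{13}, and B = -3 - A = - \frac{3}{2} + \frac{3 \sqrt{13}}{13}.
So c(n) = \left(- \frac{3}{2} - \frac{3 \sqrt{13}}{13}\right)\left(-3 + \sqrt{13}\right)^n + \left(- \frac{3}{2} + \frac{3 \sqrt{13}}{13}\right)\left(- \sqrt{13} - 3\right)^n.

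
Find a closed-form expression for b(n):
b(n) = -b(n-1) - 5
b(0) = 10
First-order linear non-homogeneous.
Homogeneous solution: b_h(n) = A·(-1)^n.
Try constant particular solution b_p = K: K = -K - 5 ⇒ K = - \frac{5}{2}.
General: b(n) = A·(-1)^n - \frac{5}{2}.
Apply b(0) = 10: A - \frac{5}{2} = 10 ⇒ A = \frac{25}{2}.
So b(n) = \frac{25 \left(-1\right)^{n}}{2} - \frac{5}{2}.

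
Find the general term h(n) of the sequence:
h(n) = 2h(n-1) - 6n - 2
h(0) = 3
First-order linear with linear forcing.
Homogeneous solution: h_h(n) = A·(2)^n.
Try particular h_p(n) = pn + q. Substituting:
  pn + q = 2(p(n-1) + q) - 6n - 2.
Matching the n-coefficient: p = 2p - 6 ⇒ p = 6.
Matching constants: q = -2p + 2q - 2 ⇒ q = 14.
General: h(n) = A·(2)^n + 6 n + 14.
Apply h(0) = 3: A + 14 = 3 ⇒ A = -11.
So h(n) = - 11 \cdot 2^{n} + 6 n + 14.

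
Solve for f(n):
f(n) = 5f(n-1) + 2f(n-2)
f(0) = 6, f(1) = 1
Characteristic equation: x² - 5x - 2 = 0.
Discriminant Δ = (5)² + 4·(2) = 33.
Roots r₁,₂ = (5 ± √33)/2, so r₁ = \frac{5}{2} + \frac{\sqrt{33}}{2}, r₂ = \frac{5}{2} - \frac{\sqrt{33}}{2}.
General solution: f(n) = A·r₁^n + B·r₂^n.
From the initial conditions, A + B = 6 and r₁A + r₂B = 1.
Since r₁ - r₂ = √33: A = (1 - (6)r₂)/√33 = 3 - \frac{14 \sqrt{33}}{33}, and B = 6 - A = \frac{14 \sqrt{33}}{33} + 3.
So f(n) = \left(3 - \frac{14 \sqrt{33}}{33}\right)\left(\frac{5}{2} + \frac{\sqrt{33}}{2}\right)^n + \left(\frac{14 \sqrt{33}}{33} + 3\right)\left(\frac{5}{2} - \frac{\sqrt{33}}{2}\right)^n.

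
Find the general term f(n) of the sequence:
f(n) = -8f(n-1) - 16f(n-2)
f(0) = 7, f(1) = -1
Characteristic equation: x² + 8x + 16 = 0, which is (x - (-4))².
Repeated root r = -4.
General solution: f(n) = (A + Bn)·(-4)^n.
From f(0) = 7: A = 7.
From f(1) = -1: (A + B)·(-4) = -1 ⇒ B = - \frac{27}{4}.
So f(n) = \left(7 - \frac{27 n}{4}\right) \cdot (-4)^n.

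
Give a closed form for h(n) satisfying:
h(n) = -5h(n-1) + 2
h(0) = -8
First-order linear non-homogeneous.
Homogeneous solution: h_h(n) = A·(-5)^n.
Try constant particular solution h_p = K: K = -5K + 2 ⇒ K = \frac{1}{3}.
General: h(n) = A·(-5)^n + \frac{1}{3}.
Apply h(0) = -8: A + \frac{1}{3} = -8 ⇒ A = - \frac{25}{3}.
So h(n) = \frac{1}{3} - \frac{25 \left(-5\right)^{n}}{3}.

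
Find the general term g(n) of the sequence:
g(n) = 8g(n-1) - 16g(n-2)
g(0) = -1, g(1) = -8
Characteristic equation: x² - 8x + 16 = 0, which is (x - (4))².
Repeated root r = 4.
General solution: g(n) = (A + Bn)·(4)^n.
From g(0) = -1: A = -1.
From g(1) = -8: (A + B)·(4) = -8 ⇒ B = -1.
So g(n) = \left(- n - 1\right) \cdot (4)^n.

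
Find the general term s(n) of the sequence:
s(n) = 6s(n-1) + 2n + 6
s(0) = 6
First-order linear with linear forcing.
Homogeneous solution: s_h(n) = A·(6)^n.
Try particular s_p(n) = pn + q. Substituting:
  pn + q = 6(p(n-1) + q) + 2n + 6.
Matching the n-coefficient: p = 6p + 2 ⇒ p = - \frac{2}{5}.
Matching constants: q = -6p + 6q + 6 ⇒ q = - \frac{42}{25}.
General: s(n) = A·(6)^n - \frac{2 n}{5} - \frac{42}{25}.
Apply s(0) = 6: A - \frac{42}{25} = 6 ⇒ A = \frac{192}{25}.
So s(n) = \frac{192 \cdot 6^{n}}{25} - \frac{2 n}{5} - \frac{42}{25}.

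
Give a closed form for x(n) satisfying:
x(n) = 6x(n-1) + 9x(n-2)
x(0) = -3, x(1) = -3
Characteristic equation: x² - 6x - 9 = 0.
Discriminant Δ = (6)² + 4·(9) = 72.
Roots r₁,₂ = (6 ± √72)/2, so r₁ = 3 + 3 \sqrt{2}, r₂ = 3 - 3 \sqrt{2}.
General solution: x(n) = A·r₁^n + B·r₂^n.
From the initial conditions, A + B = -3 and r₁A + r₂B = -3.
Since r₁ - r₂ = √72: A = (-3 - (-3)r₂)/√72 = - \frac{3}{2} + \frac{\sqrt{2}}{2}, and B = -3 - A = - \frac{3}{2} - \frac{\sqrt{2}}{2}.
So x(n) = \left(- \frac{3}{2} + \frac{\sqrt{2}}{2}\right)\left(3 + 3 \sqrt{2}\right)^n + \left(- \frac{3}{2} - \frac{\sqrt{2}}{2}\right)\left(3 - 3 \sqrt{2}\right)^n.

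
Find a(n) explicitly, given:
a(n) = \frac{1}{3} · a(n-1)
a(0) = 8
Pure geometric recurrence with ratio \frac{1}{3}.
By induction a(n) = a(0) · (\frac{1}{3})^n = 8 \cdot 3^{- n}.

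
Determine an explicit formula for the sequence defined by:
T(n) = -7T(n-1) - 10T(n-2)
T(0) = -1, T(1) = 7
Characteristic equation: x² + 7x + 10 = 0, which factors as (x - (-5))(x - (-2)) = 0.
Roots r₁ = -5, r₂ = -2 (distinct).
General solution: T(n) = A·(-5)^n + B·(-2)^n.
From T(0) = -1: A + B = -1.
From T(1) = 7: -5A - 2B = 7.
Solving: A = - \frac{5}{3}, B = \frac{2}{3}.
So T(n) = \frac{2 \left(-2\right)^{n}}{3} - \frac{5 \left(-5\right)^{n}}{3}.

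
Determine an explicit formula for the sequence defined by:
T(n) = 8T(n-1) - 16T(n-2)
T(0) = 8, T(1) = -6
Characteristic equation: x² - 8x + 16 = 0, which is (x - (4))².
Repeated root r = 4.
General solution: T(n) = (A + Bn)·(4)^n.
From T(0) = 8: A = 8.
From T(1) = -6: (A + B)·(4) = -6 ⇒ B = - \frac{19}{2}.
So T(n) = \left(8 - \frac{19 n}{2}\right) \cdot (4)^n.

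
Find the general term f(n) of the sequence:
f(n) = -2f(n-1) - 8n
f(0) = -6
First-order linear with linear forcing.
Homogeneous solution: f_h(n) = A·(-2)^n.
Try particular f_p(n) = pn + q. Substituting:
  pn + q = -2(p(n-1) + q) - 8n.
Matching the n-coefficient: p = -2p - 8 ⇒ p = - \frac{8}{3}.
Matching constants: q = 2p - 2q ⇒ q = - \frac{16}{9}.
General: f(n) = A·(-2)^n - \frac{8 n}{3} - \frac{16}{9}.
Apply f(0) = -6: A - \frac{16}{9} = -6 ⇒ A = - \frac{38}{9}.
So f(n) = - \frac{38 \left(-2\right)^{n}}{9} - \frac{8 n}{3} - \frac{16}{9}.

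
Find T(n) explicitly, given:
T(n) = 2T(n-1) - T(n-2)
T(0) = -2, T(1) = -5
Characteristic equation: x² - 2x + 1 = 0, which is (x - (1))².
Repeated root r = 1.
General solution: T(n) = (A + Bn)·(1)^n.
From T(0) = -2: A = -2.
From T(1) = -5: (A + B)·(1) = -5 ⇒ B = -3.
So T(n) = \left(- 3 n - 2\right) \cdot (1)^n.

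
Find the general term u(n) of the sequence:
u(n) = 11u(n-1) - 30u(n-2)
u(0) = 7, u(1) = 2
Characteristic equation: x² - 11x + 30 = 0, which factors as (x - (5))(x - (6)) = 0.
Roots r₁ = 5, r₂ = 6 (distinct).
General solution: u(n) = A·(5)^n + B·(6)^n.
From u(0) = 7: A + B = 7.
From u(1) = 2: 5A + 6B = 2.
Solving: A = 40, B = -33.
So u(n) = 40 \cdot 5^{n} - 33 \cdot 6^{n}.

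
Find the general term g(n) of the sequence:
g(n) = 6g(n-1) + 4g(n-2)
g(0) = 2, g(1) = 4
Characteristic equation: x² - 6x - 4 = 0.
Discriminant Δ = (6)² + 4·(4) = 52.
Roots r₁,₂ = (6 ± √52)/2, so r₁ = 3 + \sqrt{13}, r₂ = 3 - \sqrt{13}.
General solution: g(n) = A·r₁^n + B·r₂^n.
From the initial conditions, A + B = 2 and r₁A + r₂B = 4.
Since r₁ - r₂ = √52: A = (4 - (2)r₂)/√52 = 1 - \frac{\sqrt{13}}{13}, and B = 2 - A = \frac{\sqrt{13}}{13} + 1.
So g(n) = \left(1 - \frac{\sqrt{13}}{13}\right)\left(3 + \sqrt{13}\right)^n + \left(\frac{\sqrt{13}}{13} + 1\right)\left(3 - \sqrt{13}\right)^n.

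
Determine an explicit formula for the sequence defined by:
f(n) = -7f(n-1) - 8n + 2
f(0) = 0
First-order linear with linear forcing.
Homogeneous solution: f_h(n) = A·(-7)^n.
Try particular f_p(n) = pn + q. Substituting:
  pn + q = -7(p(n-1) + q) - 8n + 2.
Matching the n-coefficient: p = -7p - 8 ⇒ p = -1.
Matching constants: q = 7p - 7q + 2 ⇒ q = - \frac{5}{8}.
General: f(n) = A·(-7)^n - n - \frac{5}{8}.
Apply f(0) = 0: A - \frac{5}{8} = 0 ⇒ A = \frac{5}{8}.
So f(n) = \frac{5 \left(-7\right)^{n}}{8} - n - \frac{5}{8}.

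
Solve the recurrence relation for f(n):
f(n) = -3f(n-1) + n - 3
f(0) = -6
First-order linear with linear forcing.
Homogeneous solution: f_h(n) = A·(-3)^n.
Try particular f_p(n) = pn + q. Substituting:
  pn + q = -3(p(n-1) + q) + n - 3.
Matching the n-coefficient: p = -3p + 1 ⇒ p = \frac{1}{4}.
Matching constants: q = 3p - 3q - 3 ⇒ q = - \frac{9}{16}.
General: f(n) = A·(-3)^n + \frac{n}{4} - \frac{9}{16}.
Apply f(0) = -6: A - \frac{9}{16} = -6 ⇒ A = - \frac{87}{16}.
So f(n) = - \frac{87 \left(-3\right)^{n}}{16} + \frac{n}{4} - \frac{9}{16}.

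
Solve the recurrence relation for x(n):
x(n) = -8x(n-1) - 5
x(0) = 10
First-order linear non-homogeneous.
Homogeneous solution: x_h(n) = A·(-8)^n.
Try constant particular solution x_p = K: K = -8K - 5 ⇒ K = - \frac{5}{9}.
General: x(n) = A·(-8)^n - \frac{5}{9}.
Apply x(0) = 10: A - \frac{5}{9} = 10 ⇒ A = \frac{95}{9}.
So x(n) = \frac{95 \left(-8\right)^{n}}{9} - \frac{5}{9}.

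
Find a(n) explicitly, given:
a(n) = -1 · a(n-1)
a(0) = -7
Pure geometric recurrence with ratio -1.
By induction a(n) = a(0) · (-1)^n = - 7 \left(-1\right)^{n}.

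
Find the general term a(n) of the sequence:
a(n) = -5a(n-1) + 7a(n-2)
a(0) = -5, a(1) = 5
Characteristic equation: x² + 5x - 7 = 0.
Discriminant Δ = (-5)² + 4·(7) = 53.
Roots r₁,₂ = (-5 ± √53)/2, so r₁ = - \frac{5}{2} + \frac{\sqrt{53}}{2}, r₂ = - \frac{\sqrt{53}}{2} - \frac{5}{2}.
General solution: a(n) = A·r₁^n + B·r₂^n.
From the initial conditions, A + B = -5 and r₁A + r₂B = 5.
Since r₁ - r₂ = √53: A = (5 - (-5)r₂)/√53 = - \frac{5}{2} - \frac{15 \sqrt{53}}{106}, and B = -5 - A = - \frac{5}{2} + \frac{15 \sqrt{53}}{106}.
So a(n) = \left(- \frac{5}{2} - \frac{15 \sqrt{53}}{106}\right)\left(- \frac{5}{2} + \frac{\sqrt{53}}{2}\right)^n + \left(- \frac{5}{2} + \frac{15 \sqrt{53}}{106}\right)\left(- \frac{\sqrt{53}}{2} - \frac{5}{2}\right)^n.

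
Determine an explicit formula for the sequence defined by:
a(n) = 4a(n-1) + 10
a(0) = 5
First-order linear non-homogeneous.
Homogeneous solution: a_h(n) = A·(4)^n.
Try constant particular solution a_p = K: K = 4K + 10 ⇒ K = - \frac{10}{3}.
General: a(n) = A·(4)^n - \frac{10}{3}.
Apply a(0) = 5: A - \frac{10}{3} = 5 ⇒ A = \frac{25}{3}.
So a(n) = \frac{25 \cdot 4^{n}}{3} - \frac{10}{3}.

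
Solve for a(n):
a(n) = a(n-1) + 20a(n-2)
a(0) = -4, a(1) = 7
Characteristic equation: x² - x - 20 = 0, which factors as (x - (-4))(x - (5)) = 0.
Roots r₁ = -4, r₂ = 5 (distinct).
General solution: a(n) = A·(-4)^n + B·(5)^n.
From a(0) = -4: A + B = -4.
From a(1) = 7: -4A + 5B = 7.
Solving: A = -3, B = -1.
So a(n) = - 3 \left(-4\right)^{n} - 5^{n}.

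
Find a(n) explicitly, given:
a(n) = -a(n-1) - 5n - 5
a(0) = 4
First-order linear with linear forcing.
Homogeneous solution: a_h(n) = A·(-1)^n.
Try particular a_p(n) = pn + q. Substituting:
  pn + q = -(p(n-1) + q) - 5n - 5.
Matching the n-coefficient: p = -p - 5 ⇒ p = - \frac{5}{2}.
Matching constants: q = p - q - 5 ⇒ q = - \frac{15}{4}.
General: a(n) = A·(-1)^n - \frac{5 n}{2} - \frac{15}{4}.
Apply a(0) = 4: A - \frac{15}{4} = 4 ⇒ A = \frac{31}{4}.
So a(n) = \frac{31 \left(-1\right)^{n}}{4} - \frac{5 n}{2} - \frac{15}{4}.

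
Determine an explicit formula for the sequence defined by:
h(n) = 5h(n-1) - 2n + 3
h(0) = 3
First-order linear with linear forcing.
Homogeneous solution: h_h(n) = A·(5)^n.
Try particular h_p(n) = pn + q. Substituting:
  pn + q = 5(p(n-1) + q) - 2n + 3.
Matching the n-coefficient: p = 5p - 2 ⇒ p = \frac{1}{2}.
Matching constants: q = -5p + 5q + 3 ⇒ q = - \frac{1}{8}.
General: h(n) = A·(5)^n + \frac{n}{2} - \frac{1}{8}.
Apply h(0) = 3: A - \frac{1}{8} = 3 ⇒ A = \frac{25}{8}.
So h(n) = \frac{25 \cdot 5^{n}}{8} + \frac{n}{2} - \frac{1}{8}.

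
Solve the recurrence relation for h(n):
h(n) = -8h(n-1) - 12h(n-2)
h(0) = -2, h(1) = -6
Characteristic equation: x² + 8x + 12 = 0, which factors as (x - (-2))(x - (-6)) = 0.
Roots r₁ = -2, r₂ = -6 (distinct).
General solution: h(n) = A·(-2)^n + B·(-6)^n.
From h(0) = -2: A + B = -2.
From h(1) = -6: -2A - 6B = -6.
Solving: A = - \frac{9}{2}, B = \frac{5}{2}.
So h(n) = - \frac{9 \left(-2\right)^{n}}{2} + \frac{5 \left(-6\right)^{n}}{2}.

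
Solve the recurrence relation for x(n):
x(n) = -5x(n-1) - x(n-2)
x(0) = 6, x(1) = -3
Characteristic equation: x² + 5x + 1 = 0.
Discriminant Δ = (-5)² + 4·(-1) = 21.
Roots r₁,₂ = (-5 ± √21)/2, so r₁ = - \frac{5}{2} + \frac{\sqrt{21}}{2}, r₂ = - \frac{5}{2} - \frac{\sqrt{21}}{2}.
General solution: x(n) = A·r₁^n + B·r₂^n.
From the initial conditions, A + B = 6 and r₁A + r₂B = -3.
Since r₁ - r₂ = √21: A = (-3 - (6)r₂)/√21 = \frac{4 \sqrt{21}}{7} + 3, and B = 6 - A = 3 - \frac{4 \sqrt{21}}{7}.
So x(n) = \left(\frac{4 \sqrt{21}}{7} + 3\right)\left(- \frac{5}{2} + \frac{\sqrt{21}}{2}\right)^n + \left(3 - \frac{4 \sqrt{21}}{7}\right)\left(- \frac{5}{2} - \frac{\sqrt{21}}{2}\right)^n.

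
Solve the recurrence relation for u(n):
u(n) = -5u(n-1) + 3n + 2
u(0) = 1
First-order linear with linear forcing.
Homogeneous solution: u_h(n) = A·(-5)^n.
Try particular u_p(n) = pn + q. Substituting:
  pn + q = -5(p(n-1) + q) + 3n + 2.
Matching the n-coefficient: p = -5p + 3 ⇒ p = \frac{1}{2}.
Matching constants: q = 5p - 5q + 2 ⇒ q = \frac{3}{4}.
General: u(n) = A·(-5)^n + \frac{n}{2} + \frac{3}{4}.
Apply u(0) = 1: A + \frac{3}{4} = 1 ⇒ A = \frac{1}{4}.
So u(n) = \frac{\left(-5\right)^{n}}{4} + \frac{n}{2} + \frac{3}{4}.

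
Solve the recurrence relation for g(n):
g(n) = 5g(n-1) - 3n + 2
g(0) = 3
First-order linear with linear forcing.
Homogeneous solution: g_h(n) = A·(5)^n.
Try particular g_p(n) = pn + q. Substituting:
  pn + q = 5(p(n-1) + q) - 3n + 2.
Matching the n-coefficient: p = 5p - 3 ⇒ p = \frac{3}{4}.
Matching constants: q = -5p + 5q + 2 ⇒ q = \frac{7}{16}.
General: g(n) = A·(5)^n + \frac{3 n}{4} + \frac{7}{16}.
Apply g(0) = 3: A + \frac{7}{16} = 3 ⇒ A = \frac{41}{16}.
So g(n) = \frac{41 \cdot 5^{n}}{16} + \frac{3 n}{4} + \frac{7}{16}.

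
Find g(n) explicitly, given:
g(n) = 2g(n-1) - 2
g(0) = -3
First-order linear non-homogeneous.
Homogeneous solution: g_h(n) = A·(2)^n.
Try constant particular solution g_p = K: K = 2K - 2 ⇒ K = 2.
General: g(n) = A·(2)^n + 2.
Apply g(0) = -3: A + 2 = -3 ⇒ A = -5.
So g(n) = 2 - 5 \cdot 2^{n}.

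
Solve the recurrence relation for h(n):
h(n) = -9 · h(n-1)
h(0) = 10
Pure geometric recurrence with ratio -9.
By induction h(n) = h(0) · (-9)^n = 10 \left(-9\right)^{n}.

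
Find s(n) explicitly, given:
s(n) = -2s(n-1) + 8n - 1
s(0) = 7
First-order linear with linear forcing.
Homogeneous solution: s_h(n) = A·(-2)^n.
Try particular s_p(n) = pn + q. Substituting:
  pn + q = -2(p(n-1) + q) + 8n - 1.
Matching the n-coefficient: p = -2p + 8 ⇒ p = \frac{8}{3}.
Matching constants: q = 2p - 2q - 1 ⇒ q = \frac{13}{9}.
General: s(n) = A·(-2)^n + \frac{8 n}{3} + \frac{13}{9}.
Apply s(0) = 7: A + \frac{13}{9} = 7 ⇒ A = \frac{50}{9}.
So s(n) = \frac{50 \left(-2\right)^{n}}{9} + \frac{8 n}{3} + \frac{13}{9}.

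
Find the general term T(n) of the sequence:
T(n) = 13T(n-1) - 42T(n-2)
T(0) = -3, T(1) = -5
Characteristic equation: x² - 13x + 42 = 0, which factors as (x - (7))(x - (6)) = 0.
Roots r₁ = 7, r₂ = 6 (distinct).
General solution: T(n) = A·(7)^n + B·(6)^n.
From T(0) = -3: A + B = -3.
From T(1) = -5: 7A + 6B = -5.
Solving: A = 13, B = -16.
So T(n) = - 16 \cdot 6^{n} + 13 \cdot 7^{n}.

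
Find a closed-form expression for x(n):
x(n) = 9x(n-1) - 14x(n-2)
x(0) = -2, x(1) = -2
Characteristic equation: x² - 9x + 14 = 0, which factors as (x - (7))(x - (2)) = 0.
Roots r₁ = 7, r₂ = 2 (distinct).
General solution: x(n) = A·(7)^n + B·(2)^n.
From x(0) = -2: A + B = -2.
From x(1) = -2: 7A + 2B = -2.
Solving: A = \frac{2}{5}, B = - \frac{12}{5}.
So x(n) = - \frac{12 \cdot 2^{n}}{5} + \frac{2 \cdot 7^{n}}{5}.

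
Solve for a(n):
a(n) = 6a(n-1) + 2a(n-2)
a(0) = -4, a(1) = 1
Characteristic equation: x² - 6x - 2 = 0.
Discriminant Δ = (6)² + 4·(2) = 44.
Roots r₁,₂ = (6 ± √44)/2, so r₁ = 3 + \sqrt{11}, r₂ = 3 - \sqrt{11}.
General solution: a(n) = A·r₁^n + B·r₂^n.
From the initial conditions, A + B = -4 and r₁A + r₂B = 1.
Since r₁ - r₂ = √44: A = (1 - (-4)r₂)/√44 = -2 + \frac{13 \sqrt{11}}{22}, and B = -4 - A = -2 - \frac{13 \sqrt{11}}{22}.
So a(n) = \left(-2 + \frac{13 \sqrt{11}}{22}\right)\left(3 + \sqrt{11}\right)^n + \left(-2 - \frac{13 \sqrt{11}}{22}\right)\left(3 - \sqrt{11}\right)^n.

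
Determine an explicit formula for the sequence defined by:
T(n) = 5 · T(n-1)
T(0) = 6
Pure geometric recurrence with ratio 5.
By induction T(n) = T(0) · (5)^n = 6 \cdot 5^{n}.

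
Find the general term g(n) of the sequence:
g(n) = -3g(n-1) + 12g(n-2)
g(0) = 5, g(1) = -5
Characteristic equation: x² + 3x - 12 = 0.
Discriminant Δ = (-3)² + 4·(12) = 57.
Roots r₁,₂ = (-3 ± √57)/2, so r₁ = - \frac{3}{2} + \frac{\sqrt{57}}{2}, r₂ = - \frac{\sqrt{57}}{2} - \frac{3}{2}.
General solution: g(n) = A·r₁^n + B·r₂^n.
From the initial conditions, A + B = 5 and r₁A + r₂B = -5.
Since r₁ - r₂ = √57: A = (-5 - (5)r₂)/√57 = \frac{5 \sqrt{57}}{114} + \frac{5}{2}, and B = 5 - A = \frac{5}{2} - \frac{5 \sqrt{57}}{114}.
So g(n) = \left(\frac{5 \sqrt{57}}{114} + \frac{5}{2}\right)\left(- \frac{3}{2} + \frac{\sqrt{57}}{2}\right)^n + \left(\frac{5}{2} - \frac{5 \sqrt{57}}{114}\right)\left(- \frac{\sqrt{57}}{2} - \frac{3}{2}\right)^n.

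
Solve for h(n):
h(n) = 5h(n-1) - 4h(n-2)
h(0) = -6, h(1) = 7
Characteristic equation: x² - 5x + 4 = 0, which factors as (x - (4))(x - (1)) = 0.
Roots r₁ = 4, r₂ = 1 (distinct).
General solution: h(n) = A·(4)^n + B·(1)^n.
From h(0) = -6: A + B = -6.
From h(1) = 7: 4A + B = 7.
Solving: A = \frac{13}{3}, B = - \frac{31}{3}.
So h(n) = \frac{13 \cdot 4^{n}}{3} - \frac{31}{3}.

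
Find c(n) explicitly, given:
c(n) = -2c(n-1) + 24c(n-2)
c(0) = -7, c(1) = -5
Characteristic equation: x² + 2x - 24 = 0, which factors as (x - (-6))(x - (4)) = 0.
Roots r₁ = -6, r₂ = 4 (distinct).
General solution: c(n) = A·(-6)^n + B·(4)^n.
From c(0) = -7: A + B = -7.
From c(1) = -5: -6A + 4B = -5.
Solving: A = - \frac{23}{10}, B = - \frac{47}{10}.
So c(n) = - \frac{23 \left(-6\right)^{n}}{10} - \frac{47 \cdot 4^{n}}{10}.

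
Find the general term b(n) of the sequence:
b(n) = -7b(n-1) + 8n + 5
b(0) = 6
First-order linear with linear forcing.
Homogeneous solution: b_h(n) = A·(-7)^n.
Try particular b_p(n) = pn + q. Substituting:
  pn + q = -7(p(n-1) + q) + 8n + 5.
Matching the n-coefficient: p = -7p + 8 ⇒ p = 1.
Matching constants: q = 7p - 7q + 5 ⇒ q = \frac{3}{2}.
General: b(n) = A·(-7)^n + n + \frac{3}{2}.
Apply b(0) = 6: A + \frac{3}{2} = 6 ⇒ A = \frac{9}{2}.
So b(n) = \frac{9 \left(-7\right)^{n}}{2} + n + \frac{3}{2}.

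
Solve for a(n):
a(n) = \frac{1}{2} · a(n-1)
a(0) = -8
Pure geometric recurrence with ratio \frac{1}{2}.
By induction a(n) = a(0) · (\frac{1}{2})^n = - 8 \cdot 2^{- n}.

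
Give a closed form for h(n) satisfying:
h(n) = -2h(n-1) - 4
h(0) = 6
First-order linear non-homogeneous.
Homogeneous solution: h_h(n) = A·(-2)^n.
Try constant particular solution h_p = K: K = -2K - 4 ⇒ K = - \frac{4}{3}.
General: h(n) = A·(-2)^n - \frac{4}{3}.
Apply h(0) = 6: A - \frac{4}{3} = 6 ⇒ A = \frac{22}{3}.
So h(n) = \frac{22 \left(-2\right)^{n}}{3} - \frac{4}{3}.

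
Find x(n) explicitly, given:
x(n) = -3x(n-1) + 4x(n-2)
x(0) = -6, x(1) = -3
Characteristic equation: x² + 3x - 4 = 0, which factors as (x - (1))(x - (-4)) = 0.
Roots r₁ = 1, r₂ = -4 (distinct).
General solution: x(n) = A·(1)^n + B·(-4)^n.
From x(0) = -6: A + B = -6.
From x(1) = -3: A - 4B = -3.
Solving: A = - \frac{27}{5}, B = - \frac{3}{5}.
So x(n) = - \frac{3 \left(-4\right)^{n}}{5} - \frac{27}{5}.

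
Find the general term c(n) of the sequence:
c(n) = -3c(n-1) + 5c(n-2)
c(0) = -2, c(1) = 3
Characteristic equation: x² + 3x - 5 = 0.
Discriminant Δ = (-3)² + 4·(5) = 29.
Roots r₁,₂ = (-3 ± √29)/2, so r₁ = - \frac{3}{2} + \frac{\sqrt{29}}{2}, r₂ = - \frac{\sqrt{29}}{2} - \frac{3}{2}.
General solution: c(n) = A·r₁^n + B·r₂^n.
From the initial conditions, A + B = -2 and r₁A + r₂B = 3.
Since r₁ - r₂ = √29: A = (3 - (-2)r₂)/√29 = -1, and B = -2 - A = -1.
So c(n) = \left(-1\right)\left(- \frac{3}{2} + \frac{\sqrt{29}}{2}\right)^n + \left(-1\right)\left(- \frac{\sqrt{29}}{2} - \frac{3}{2}\right)^n.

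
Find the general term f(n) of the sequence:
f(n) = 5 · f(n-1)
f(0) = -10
Pure geometric recurrence with ratio 5.
By induction f(n) = f(0) · (5)^n = - 10 \cdot 5^{n}.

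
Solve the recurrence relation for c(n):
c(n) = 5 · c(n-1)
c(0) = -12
Pure geometric recurrence with ratio 5.
By induction c(n) = c(0) · (5)^n = - 12 \cdot 5^{n}.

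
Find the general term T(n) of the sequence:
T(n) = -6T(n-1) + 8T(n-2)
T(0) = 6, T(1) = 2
Characteristic equation: x² + 6x - 8 = 0.
Discriminant Δ = (-6)² + 4·(8) = 68.
Roots r₁,₂ = (-6 ± √68)/2, so r₁ = -3 + \sqrt{17}, r₂ = - \sqrt{17} - 3.
General solution: T(n) = A·r₁^n + B·r₂^n.
From the initial conditions, A + B = 6 and r₁A + r₂B = 2.
Since r₁ - r₂ = √68: A = (2 - (6)r₂)/√68 = \frac{10 \sqrt{17}}{17} + 3, and B = 6 - A = 3 - \frac{10 \sqrt{17}}{17}.
So T(n) = \left(\frac{10 \sqrt{17}}{17} + 3\right)\left(-3 + \sqrt{17}\right)^n + \left(3 - \frac{10 \sqrt{17}}{17}\right)\left(- \sqrt{17} - 3\right)^n.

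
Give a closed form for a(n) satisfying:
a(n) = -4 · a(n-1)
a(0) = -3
Pure geometric recurrence with ratio -4.
By induction a(n) = a(0) · (-4)^n = - 3 \left(-4\right)^{n}.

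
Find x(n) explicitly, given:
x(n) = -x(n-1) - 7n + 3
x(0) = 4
First-order linear with linear forcing.
Homogeneous solution: x_h(n) = A·(-1)^n.
Try particular x_p(n) = pn + q. Substituting:
  pn + q = -(p(n-1) + q) - 7n + 3.
Matching the n-coefficient: p = -p - 7 ⇒ p = - \frac{7}{2}.
Matching constants: q = p - q + 3 ⇒ q = - \frac{1}{4}.
General: x(n) = A·(-1)^n - \frac{7 n}{2} - \frac{1}{4}.
Apply x(0) = 4: A - \frac{1}{4} = 4 ⇒ A = \frac{17}{4}.
So x(n) = \frac{17 \left(-1\right)^{n}}{4} - \frac{7 n}{2} - \frac{1}{4}.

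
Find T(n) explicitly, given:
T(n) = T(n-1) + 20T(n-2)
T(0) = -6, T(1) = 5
Characteristic equation: x² - x - 20 = 0, which factors as (x - (5))(x - (-4)) = 0.
Roots r₁ = 5, r₂ = -4 (distinct).
General solution: T(n) = A·(5)^n + B·(-4)^n.
From T(0) = -6: A + B = -6.
From T(1) = 5: 5A - 4B = 5.
Solving: A = - \frac{19}{9}, B = - \frac{35}{9}.
So T(n) = - \frac{35 \left(-4\right)^{n}}{9} - \frac{19 \cdot 5^{n}}{9}.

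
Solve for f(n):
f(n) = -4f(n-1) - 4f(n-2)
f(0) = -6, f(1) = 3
Characteristic equation: x² + 4x + 4 = 0, which is (x - (-2))².
Repeated root r = -2.
General solution: f(n) = (A + Bn)·(-2)^n.
From f(0) = -6: A = -6.
From f(1) = 3: (A + B)·(-2) = 3 ⇒ B = \frac{9}{2}.
So f(n) = \left(\frac{9 n}{2} - 6\right) \cdot (-2)^n.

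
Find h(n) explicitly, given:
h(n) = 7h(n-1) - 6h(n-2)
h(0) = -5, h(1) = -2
Characteristic equation: x² - 7x + 6 = 0, which factors as (x - (1))(x - (6)) = 0.
Roots r₁ = 1, r₂ = 6 (distinct).
General solution: h(n) = A·(1)^n + B·(6)^n.
From h(0) = -5: A + B = -5.
From h(1) = -2: A + 6B = -2.
Solving: A = - \frac{28}{5}, B = \frac{3}{5}.
So h(n) = \frac{3 \cdot 6^{n}}{5} - \frac{28}{5}.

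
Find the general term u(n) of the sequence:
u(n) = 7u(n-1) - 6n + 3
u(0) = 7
First-order linear with linear forcing.
Homogeneous solution: u_h(n) = A·(7)^n.
Try particular u_p(n) = pn + q. Substituting:
  pn + q = 7(p(n-1) + q) - 6n + 3.
Matching the n-coefficient: p = 7p - 6 ⇒ p = 1.
Matching constants: q = -7p + 7q + 3 ⇒ q = \frac{2}{3}.
General: u(n) = A·(7)^n + n + \frac{2}{3}.
Apply u(0) = 7: A + \frac{2}{3} = 7 ⇒ A = \frac{19}{3}.
So u(n) = \frac{19 \cdot 7^{n}}{3} + n + \frac{2}{3}.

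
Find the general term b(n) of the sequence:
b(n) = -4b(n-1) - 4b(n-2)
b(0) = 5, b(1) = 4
Characteristic equation: x² + 4x + 4 = 0, which is (x - (-2))².
Repeated root r = -2.
General solution: b(n) = (A + Bn)·(-2)^n.
From b(0) = 5: A = 5.
From b(1) = 4: (A + B)·(-2) = 4 ⇒ B = -7.
So b(n) = \left(5 - 7 n\right) \cdot (-2)^n.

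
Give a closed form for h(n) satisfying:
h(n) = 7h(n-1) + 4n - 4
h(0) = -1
First-order linear with linear forcing.
Homogeneous solution: h_h(n) = A·(7)^n.
Try particular h_p(n) = pn + q. Substituting:
  pn + q = 7(p(n-1) + q) + 4n - 4.
Matching the n-coefficient: p = 7p + 4 ⇒ p = - \frac{2}{3}.
Matching constants: q = -7p + 7q - 4 ⇒ q = - \frac{1}{9}.
General: h(n) = A·(7)^n - \frac{2 n}{3} - \frac{1}{9}.
Apply h(0) = -1: A - \frac{1}{9} = -1 ⇒ A = - \frac{8}{9}.
So h(n) = - \frac{8 \cdot 7^{n}}{9} - \frac{2 n}{3} - \frac{1}{9}.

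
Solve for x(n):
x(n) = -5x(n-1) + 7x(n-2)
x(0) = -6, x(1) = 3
Characteristic equation: x² + 5x - 7 = 0.
Discriminant Δ = (-5)² + 4·(7) = 53.
Roots r₁,₂ = (-5 ± √53)/2, so r₁ = - \frac{5}{2} + \frac{\sqrt{53}}{2}, r₂ = - \frac{\sqrt{53}}{2} - \frac{5}{2}.
General solution: x(n) = A·r₁^n + B·r₂^n.
From the initial conditions, A + B = -6 and r₁A + r₂B = 3.
Since r₁ - r₂ = √53: A = (3 - (-6)r₂)/√53 = -3 - \frac{12 \sqrt{53}}{53}, and B = -6 - A = -3 + \frac{12 \sqrt{53}}{53}.
So x(n) = \left(-3 - \frac{12 \sqrt{53}}{53}\right)\left(- \frac{5}{2} + \frac{\sqrt{53}}{2}\right)^n + \left(-3 + \frac{12 \sqrt{53}}{53}\right)\left(- \frac{\sqrt{53}}{2} - \frac{5}{2}\right)^n.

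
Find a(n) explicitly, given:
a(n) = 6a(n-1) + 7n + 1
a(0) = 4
First-order linear with linear forcing.
Homogeneous solution: a_h(n) = A·(6)^n.
Try particular a_p(n) = pn + q. Substituting:
  pn + q = 6(p(n-1) + q) + 7n + 1.
Matching the n-coefficient: p = 6p + 7 ⇒ p = - \frac{7}{5}.
Matching constants: q = -6p + 6q + 1 ⇒ q = - \frac{47}{25}.
General: a(n) = A·(6)^n - \frac{7 n}{5} - \frac{47}{25}.
Apply a(0) = 4: A - \frac{47}{25} = 4 ⇒ A = \frac{147}{25}.
So a(n) = \frac{147 \cdot 6^{n}}{25} - \frac{7 n}{5} - \frac{47}{25}.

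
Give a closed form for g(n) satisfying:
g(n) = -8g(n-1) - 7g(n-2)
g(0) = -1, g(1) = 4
Characteristic equation: x² + 8x + 7 = 0, which factors as (x - (-1))(x - (-7)) = 0.
Roots r₁ = -1, r₂ = -7 (distinct).
General solution: g(n) = A·(-1)^n + B·(-7)^n.
From g(0) = -1: A + B = -1.
From g(1) = 4: -A - 7B = 4.
Solving: A = - \frac{1}{2}, B = - \frac{1}{2}.
So g(n) = - \frac{\left(-1\right)^{n}}{2} - \frac{\left(-7\right)^{n}}{2}.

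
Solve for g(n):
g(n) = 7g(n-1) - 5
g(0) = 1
First-order linear non-homogeneous.
Homogeneous solution: g_h(n) = A·(7)^n.
Try constant particular solution g_p = K: K = 7K - 5 ⇒ K = \frac{5}{6}.
General: g(n) = A·(7)^n + \frac{5}{6}.
Apply g(0) = 1: A + \frac{5}{6} = 1 ⇒ A = \frac{1}{6}.
So g(n) = \frac{7^{n}}{6} + \frac{5}{6}.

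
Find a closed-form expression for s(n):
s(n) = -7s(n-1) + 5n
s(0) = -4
First-order linear with linear forcing.
Homogeneous solution: s_h(n) = A·(-7)^n.
Try particular s_p(n) = pn + q. Substituting:
  pn + q = -7(p(n-1) + q) + 5n.
Matching the n-coefficient: p = -7p + 5 ⇒ p = \frac{5}{8}.
Matching constants: q = 7p - 7q ⇒ q = \frac{35}{64}.
General: s(n) = A·(-7)^n + \frac{5 n}{8} + \frac{35}{64}.
Apply s(0) = -4: A + \frac{35}{64} = -4 ⇒ A = - \frac{291}{64}.
So s(n) = - \frac{291 \left(-7\right)^{n}}{64} + \frac{5 n}{8} + \frac{35}{64}.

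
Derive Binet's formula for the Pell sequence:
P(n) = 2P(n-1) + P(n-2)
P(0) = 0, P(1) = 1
This is the Pell sequence.
Characteristic equation: x² - 2x - 1 = 0; roots r₁ = 1 + \sqrt{2}, r₂ = 1 - \sqrt{2}.
General: P(n) = A·r₁^n + B·r₂^n. Solving with P(0)=0, P(1)=1 gives A = \frac{\sqrt{2}}{4}, B = - \frac{\sqrt{2}}{4}.
So P(n) = \frac{\sqrt{2} \left(- \left(1 - \sqrt{2}\right)^{n} + \left(1 + \sqrt{2}\right)^{n}\right)}{4}.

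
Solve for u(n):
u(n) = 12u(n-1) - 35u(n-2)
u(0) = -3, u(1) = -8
Characteristic equation: x² - 12x + 35 = 0, which factors as (x - (7))(x - (5)) = 0.
Roots r₁ = 7, r₂ = 5 (distinct).
General solution: u(n) = A·(7)^n + B·(5)^n.
From u(0) = -3: A + B = -3.
From u(1) = -8: 7A + 5B = -8.
Solving: A = \frac{7}{2}, B = - \frac{13}{2}.
So u(n) = - \frac{13 \cdot 5^{n}}{2} + \frac{7 \cdot 7^{n}}{2}.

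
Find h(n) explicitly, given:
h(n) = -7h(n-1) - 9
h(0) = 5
First-order linear non-homogeneous.
Homogeneous solution: h_h(n) = A·(-7)^n.
Try constant particular solution h_p = K: K = -7K - 9 ⇒ K = - \frac{9}{8}.
General: h(n) = A·(-7)^n - \frac{9}{8}.
Apply h(0) = 5: A - \frac{9}{8} = 5 ⇒ A = \frac{49}{8}.
So h(n) = \frac{49 \left(-7\right)^{n}}{8} - \frac{9}{8}.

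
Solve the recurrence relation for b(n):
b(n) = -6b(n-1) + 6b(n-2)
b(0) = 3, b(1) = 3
Characteristic equation: x² + 6x - 6 = 0.
Discriminant Δ = (-6)² + 4·(6) = 60.
Roots r₁,₂ = (-6 ± √60)/2, so r₁ = -3 + \sqrt{15}, r₂ = - \sqrt{15} - 3.
General solution: b(n) = A·r₁^n + B·r₂^n.
From the initial conditions, A + B = 3 and r₁A + r₂B = 3.
Since r₁ - r₂ = √60: A = (3 - (3)r₂)/√60 = \frac{3}{2} + \frac{2 \sqrt{15}}{5}, and B = 3 - A = \frac{3}{2} - \frac{2 \sqrt{15}}{5}.
So b(n) = \left(\frac{3}{2} + \frac{2 \sqrt{15}}{5}\right)\left(-3 + \sqrt{15}\right)^n + \left(\frac{3}{2} - \frac{2 \sqrt{15}}{5}\right)\left(- \sqrt{15} - 3\right)^n.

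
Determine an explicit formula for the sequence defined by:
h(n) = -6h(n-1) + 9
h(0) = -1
First-order linear non-homogeneous.
Homogeneous solution: h_h(n) = A·(-6)^n.
Try constant particular solution h_p = K: K = -6K + 9 ⇒ K = \frac{9}{7}.
General: h(n) = A·(-6)^n + \frac{9}{7}.
Apply h(0) = -1: A + \frac{9}{7} = -1 ⇒ A = - \frac{16}{7}.
So h(n) = \frac{9}{7} - \frac{16 \left(-6\right)^{n}}{7}.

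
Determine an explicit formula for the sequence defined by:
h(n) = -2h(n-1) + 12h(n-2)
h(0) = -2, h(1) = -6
Characteristic equation: x² + 2x - 12 = 0.
Discriminant Δ = (-2)² + 4·(12) = 52.
Roots r₁,₂ = (-2 ± √52)/2, so r₁ = -1 + \sqrt{13}, r₂ = - \sqrt{13} - 1.
General solution: h(n) = A·r₁^n + B·r₂^n.
From the initial conditions, A + B = -2 and r₁A + r₂B = -6.
Since r₁ - r₂ = √52: A = (-6 - (-2)r₂)/√52 = - \frac{4 \sqrt{13}}{13} - 1, and B = -2 - A = -1 + \frac{4 \sqrt{13}}{13}.
So h(n) = \left(- \frac{4 \sqrt{13}}{13} - 1\right)\left(-1 + \sqrt{13}\right)^n + \left(-1 + \frac{4 \sqrt{13}}{13}\right)\left(- \sqrt{13} - 1\right)^n.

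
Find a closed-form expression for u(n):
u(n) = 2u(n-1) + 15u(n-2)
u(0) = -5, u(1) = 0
Characteristic equation: x² - 2x - 15 = 0, which factors as (x - (-3))(x - (5)) = 0.
Roots r₁ = -3, r₂ = 5 (distinct).
General solution: u(n) = A·(-3)^n + B·(5)^n.
From u(0) = -5: A + B = -5.
From u(1) = 0: -3A + 5B = 0.
Solving: A = - \frac{25}{8}, B = - \frac{15}{8}.
So u(n) = - \frac{25 \left(-3\right)^{n}}{8} - \frac{15 \cdot 5^{n}}{8}.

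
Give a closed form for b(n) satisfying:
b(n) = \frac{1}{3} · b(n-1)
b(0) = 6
Pure geometric recurrence with ratio \frac{1}{3}.
By induction b(n) = b(0) · (\frac{1}{3})^n = 6 \cdot 3^{- n}.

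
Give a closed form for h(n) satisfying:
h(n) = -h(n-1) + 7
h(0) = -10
First-order linear non-homogeneous.
Homogeneous solution: h_h(n) = A·(-1)^n.
Try constant particular solution h_p = K: K = -K + 7 ⇒ K = \frac{7}{2}.
General: h(n) = A·(-1)^n + \frac{7}{2}.
Apply h(0) = -10: A + \frac{7}{2} = -10 ⇒ A = - \frac{27}{2}.
So h(n) = \frac{7}{2} - \frac{27 \left(-1\right)^{n}}{2}.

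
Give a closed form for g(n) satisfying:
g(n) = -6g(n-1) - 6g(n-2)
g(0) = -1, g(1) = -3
Characteristic equation: x² + 6x + 6 = 0.
Discriminant Δ = (-6)² + 4·(-6) = 12.
Roots r₁,₂ = (-6 ± √12)/2, so r₁ = -3 + \sqrt{3}, r₂ = -3 - \sqrt{3}.
General solution: g(n) = A·r₁^n + B·r₂^n.
From the initial conditions, A + B = -1 and r₁A + r₂B = -3.
Since r₁ - r₂ = √12: A = (-3 - (-1)r₂)/√12 = - \sqrt{3} - \frac{1}{2}, and B = -1 - A = - \frac{1}{2} + \sqrt{3}.
So g(n) = \left(- \sqrt{3} - \frac{1}{2}\right)\left(-3 + \sqrt{3}\right)^n + \left(- \frac{1}{2} + \sqrt{3}\right)\left(-3 - \sqrt{3}\right)^n.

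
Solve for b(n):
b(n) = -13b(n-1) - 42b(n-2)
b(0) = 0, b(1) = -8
Characteristic equation: x² + 13x + 42 = 0, which factors as (x - (-6))(x - (-7)) = 0.
Roots r₁ = -6, r₂ = -7 (distinct).
General solution: b(n) = A·(-6)^n + B·(-7)^n.
From b(0) = 0: A + B = 0.
From b(1) = -8: -6A - 7B = -8.
Solving: A = -8, B = 8.
So b(n) = - 8 \left(-6\right)^{n} + 8 \left(-7\right)^{n}.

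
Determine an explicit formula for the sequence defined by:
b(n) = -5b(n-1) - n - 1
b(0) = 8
First-order linear with linear forcing.
Homogeneous solution: b_h(n) = A·(-5)^n.
Try particular b_p(n) = pn + q. Substituting:
  pn + q = -5(p(n-1) + q) - n - 1.
Matching the n-coefficient: p = -5p - 1 ⇒ p = - \frac{1}{6}.
Matching constants: q = 5p - 5q - 1 ⇒ q = - \frac{11}{36}.
General: b(n) = A·(-5)^n - \frac{n}{6} - \frac{11}{36}.
Apply b(0) = 8: A - \frac{11}{36} = 8 ⇒ A = \frac{299}{36}.
So b(n) = \frac{299 \left(-5\right)^{n}}{36} - \frac{n}{6} - \frac{11}{36}.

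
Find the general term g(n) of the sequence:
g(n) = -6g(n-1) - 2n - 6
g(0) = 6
First-order linear with linear forcing.
Homogeneous solution: g_h(n) = A·(-6)^n.
Try particular g_p(n) = pn + q. Substituting:
  pn + q = -6(p(n-1) + q) - 2n - 6.
Matching the n-coefficient: p = -6p - 2 ⇒ p = - \frac{2}{7}.
Matching constants: q = 6p - 6q - 6 ⇒ q = - \frac{54}{49}.
General: g(n) = A·(-6)^n - \frac{2 n}{7} - \frac{54}{49}.
Apply g(0) = 6: A - \frac{54}{49} = 6 ⇒ A = \frac{348}{49}.
So g(n) = \frac{348 \left(-6\right)^{n}}{49} - \frac{2 n}{7} - \frac{54}{49}.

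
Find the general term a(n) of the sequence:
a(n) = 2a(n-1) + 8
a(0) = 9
First-order linear non-homogeneous.
Homogeneous solution: a_h(n) = A·(2)^n.
Try constant particular solution a_p = K: K = 2K + 8 ⇒ K = -8.
General: a(n) = A·(2)^n - 8.
Apply a(0) = 9: A - 8 = 9 ⇒ A = 17.
So a(n) = 17 \cdot 2^{n} - 8.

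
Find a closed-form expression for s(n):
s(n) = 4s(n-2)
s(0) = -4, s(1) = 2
Characteristic equation: x² - 4 = 0, which factors as (x - (-2))(x - (2)) = 0.
Roots r₁ = -2, r₂ = 2 (distinct).
General solution: s(n) = A·(-2)^n + B·(2)^n.
From s(0) = -4: A + B = -4.
From s(1) = 2: -2A + 2B = 2.
Solving: A = - \frac{5}{2}, B = - \frac{3}{2}.
So s(n) = - \frac{5 \left(-2\right)^{n}}{2} - \frac{3 \cdot 2^{n}}{2}.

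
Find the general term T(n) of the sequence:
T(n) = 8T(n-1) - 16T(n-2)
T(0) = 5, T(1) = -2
Characteristic equation: x² - 8x + 16 = 0, which is (x - (4))².
Repeated root r = 4.
General solution: T(n) = (A + Bn)·(4)^n.
From T(0) = 5: A = 5.
From T(1) = -2: (A + B)·(4) = -2 ⇒ B = - \frac{11}{2}.
So T(n) = \left(5 - \frac{11 n}{2}\right) \cdot (4)^n.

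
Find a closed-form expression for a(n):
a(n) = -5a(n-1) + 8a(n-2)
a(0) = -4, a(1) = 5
Characteristic equation: x² + 5x - 8 = 0.
Discriminant Δ = (-5)² + 4·(8) = 57.
Roots r₁,₂ = (-5 ± √57)/2, so r₁ = - \frac{5}{2} + \frac{\sqrt{57}}{2}, r₂ = - \frac{\sqrt{57}}{2} - \frac{5}{2}.
General solution: a(n) = A·r₁^n + B·r₂^n.
From the initial conditions, A + B = -4 and r₁A + r₂B = 5.
Since r₁ - r₂ = √57: A = (5 - (-4)r₂)/√57 = -2 - \frac{5 \sqrt{57}}{57}, and B = -4 - A = -2 + \frac{5 \sqrt{57}}{57}.
So a(n) = \left(-2 - \frac{5 \sqrt{57}}{57}\right)\left(- \frac{5}{2} + \frac{\sqrt{57}}{2}\right)^n + \left(-2 + \frac{5 \sqrt{57}}{57}\right)\left(- \frac{\sqrt{57}}{2} - \frac{5}{2}\right)^n.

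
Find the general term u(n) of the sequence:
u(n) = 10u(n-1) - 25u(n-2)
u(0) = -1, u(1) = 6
Characteristic equation: x² - 10x + 25 = 0, which is (x - (5))².
Repeated root r = 5.
General solution: u(n) = (A + Bn)·(5)^n.
From u(0) = -1: A = -1.
From u(1) = 6: (A + B)·(5) = 6 ⇒ B = \frac{11}{5}.
So u(n) = \left(\frac{11 n}{5} - 1\right) \cdot (5)^n.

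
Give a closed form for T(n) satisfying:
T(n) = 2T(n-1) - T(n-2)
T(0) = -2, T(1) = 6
Characteristic equation: x² - 2x + 1 = 0, which is (x - (1))².
Repeated root r = 1.
General solution: T(n) = (A + Bn)·(1)^n.
From T(0) = -2: A = -2.
From T(1) = 6: (A + B)·(1) = 6 ⇒ B = 8.
So T(n) = \left(8 n - 2\right) \cdot (1)^n.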